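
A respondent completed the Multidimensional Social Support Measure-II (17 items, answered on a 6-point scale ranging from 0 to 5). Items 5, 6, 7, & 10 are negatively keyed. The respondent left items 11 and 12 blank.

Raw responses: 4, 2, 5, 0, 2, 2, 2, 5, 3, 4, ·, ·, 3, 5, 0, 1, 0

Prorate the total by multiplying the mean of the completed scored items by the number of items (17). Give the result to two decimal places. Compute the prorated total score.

Reverse-coded (on a 0–5 scale, reversed = 5 − raw):
  item 5: 5 − 2 = 3
  item 6: 5 − 2 = 3
  item 7: 5 − 2 = 3
  item 10: 5 − 4 = 1
Completed scored items (15 of 17): 4, 2, 5, 0, 3, 3, 3, 5, 3, 1, 3, 5, 0, 1, 0; sum = 38.
Person mean = 38 / 15 ≈ 2.5333
Prorated total = (38 / 15) × 17 = 43.07 (to 2 dp)

43.07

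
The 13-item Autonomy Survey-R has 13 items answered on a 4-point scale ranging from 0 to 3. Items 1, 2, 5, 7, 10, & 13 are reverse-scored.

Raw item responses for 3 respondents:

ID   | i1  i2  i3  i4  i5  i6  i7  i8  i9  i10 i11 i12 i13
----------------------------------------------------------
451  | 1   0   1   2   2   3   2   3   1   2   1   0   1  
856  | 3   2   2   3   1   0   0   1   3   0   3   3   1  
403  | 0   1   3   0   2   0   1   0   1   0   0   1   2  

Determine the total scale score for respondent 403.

Respondent 403 raw: 0, 1, 3, 0, 2, 0, 1, 0, 1, 0, 0, 1, 2.
Reverse-coded (reverse-coded value = 3 − response):
  item 1: 3 − 0 = 3
  item 2: 3 − 1 = 2
  item 3: 3
  item 4: 0
  item 5: 3 − 2 = 1
  item 6: 0
  item 7: 3 − 1 = 2
  item 8: 0
  item 9: 1
  item 10: 3 − 0 = 3
  item 11: 0
  item 12: 1
  item 13: 3 − 2 = 1
Sum = 3 + 2 + 3 + 0 + 1 + 0 + 2 + 0 + 1 + 3 + 0 + 1 + 1 = 17

17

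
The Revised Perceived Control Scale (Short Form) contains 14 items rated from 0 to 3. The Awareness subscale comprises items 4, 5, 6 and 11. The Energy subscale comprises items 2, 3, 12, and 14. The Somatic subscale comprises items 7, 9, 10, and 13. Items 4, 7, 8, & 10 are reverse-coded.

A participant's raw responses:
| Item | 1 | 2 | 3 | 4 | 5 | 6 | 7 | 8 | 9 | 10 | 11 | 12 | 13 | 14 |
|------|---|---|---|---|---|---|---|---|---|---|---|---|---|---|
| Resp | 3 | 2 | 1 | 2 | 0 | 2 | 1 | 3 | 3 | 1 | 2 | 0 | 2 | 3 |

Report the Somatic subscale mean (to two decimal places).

2.25

Somatic items: 7, 9, 10, 13.
Of these, items 7 & 10 are reverse-coded; reversed = (0+3) − raw = 3 − raw.
  item 7: 3 − 1 = 2
  item 9: 3
  item 10: 3 − 1 = 2
  item 13: 2
Sum = 2 + 3 + 2 + 2 = 9
Mean = 9 / 4 = 2.25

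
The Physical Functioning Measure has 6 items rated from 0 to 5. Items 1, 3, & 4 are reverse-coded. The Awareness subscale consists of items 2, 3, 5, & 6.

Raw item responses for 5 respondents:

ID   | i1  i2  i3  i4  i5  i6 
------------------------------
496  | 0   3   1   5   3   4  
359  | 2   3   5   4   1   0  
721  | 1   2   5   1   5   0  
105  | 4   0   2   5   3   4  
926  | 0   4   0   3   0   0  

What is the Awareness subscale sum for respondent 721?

Respondent 721 raw: 1, 2, 5, 1, 5, 0.
Awareness items: 2, 3, 5, 6.
Reverse-coded (reversed = (0+5) − raw = 5 − raw):
  item 2: 2
  item 3: 5 − 5 = 0
  item 5: 5
  item 6: 0
Sum = 2 + 0 + 5 + 0 = 7

7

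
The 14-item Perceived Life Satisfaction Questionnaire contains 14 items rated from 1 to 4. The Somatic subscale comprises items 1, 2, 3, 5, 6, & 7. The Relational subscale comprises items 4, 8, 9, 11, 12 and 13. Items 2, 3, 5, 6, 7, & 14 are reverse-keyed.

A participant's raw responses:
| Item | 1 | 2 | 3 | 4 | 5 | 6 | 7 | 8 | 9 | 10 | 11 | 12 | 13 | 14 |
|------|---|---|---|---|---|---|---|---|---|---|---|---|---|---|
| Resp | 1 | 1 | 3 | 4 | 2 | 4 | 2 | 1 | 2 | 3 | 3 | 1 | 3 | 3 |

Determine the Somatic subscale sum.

Somatic items: 1, 2, 3, 5, 6, 7.
Of these, items 2, 3, 5, 6 and 7 are reverse-keyed; reversed = (1+4) − raw = 5 − raw.
  item 1: 1
  item 2: 5 − 1 = 4
  item 3: 5 − 3 = 2
  item 5: 5 − 2 = 3
  item 6: 5 − 4 = 1
  item 7: 5 − 2 = 3
Sum = 1 + 4 + 2 + 3 + 1 + 3 = 14

14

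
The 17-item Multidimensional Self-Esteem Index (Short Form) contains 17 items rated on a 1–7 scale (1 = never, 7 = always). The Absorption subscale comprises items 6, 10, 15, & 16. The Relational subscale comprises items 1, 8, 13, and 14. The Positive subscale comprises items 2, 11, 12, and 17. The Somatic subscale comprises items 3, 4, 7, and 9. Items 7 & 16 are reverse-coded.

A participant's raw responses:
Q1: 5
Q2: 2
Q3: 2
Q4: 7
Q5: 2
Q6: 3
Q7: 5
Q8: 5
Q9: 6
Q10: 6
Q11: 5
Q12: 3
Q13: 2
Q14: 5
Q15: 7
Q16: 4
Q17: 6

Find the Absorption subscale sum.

Absorption items: 6, 10, 15, 16.
Of these, item 16 is reverse-coded; reverse-coded value = 8 − response.
  item 6: 3
  item 10: 6
  item 15: 7
  item 16: 8 − 4 = 4
Sum = 3 + 6 + 7 + 4 = 20

20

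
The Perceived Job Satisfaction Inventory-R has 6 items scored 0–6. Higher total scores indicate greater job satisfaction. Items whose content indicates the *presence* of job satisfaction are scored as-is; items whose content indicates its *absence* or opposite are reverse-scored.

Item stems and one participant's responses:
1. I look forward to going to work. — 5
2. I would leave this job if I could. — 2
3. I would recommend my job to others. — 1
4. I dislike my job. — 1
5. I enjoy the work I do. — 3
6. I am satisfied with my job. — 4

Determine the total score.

22

Items 2, 4 describe the absence/opposite of job satisfaction → reverse-score.
on a 0–6 scale, reversed = 6 − raw.
  item 1: 5
  item 2: 6 − 2 = 4
  item 3: 1
  item 4: 6 − 1 = 5
  item 5: 3
  item 6: 4
Total = 5 + 4 + 1 + 5 + 3 + 4 = 22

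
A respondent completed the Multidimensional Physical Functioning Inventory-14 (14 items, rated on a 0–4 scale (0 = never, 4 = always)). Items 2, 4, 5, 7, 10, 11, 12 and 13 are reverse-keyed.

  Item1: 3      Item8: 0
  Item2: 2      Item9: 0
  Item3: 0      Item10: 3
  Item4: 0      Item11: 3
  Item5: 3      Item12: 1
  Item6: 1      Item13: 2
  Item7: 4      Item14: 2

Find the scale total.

Raw sum = 24. Reverse-keyed items: 2, 4, 5, 7, 10, 11, 12, 13; their raw sum = 18.
Each reversal replaces raw with 4 − raw, changing the total by 4 − 2·raw per item.
Total = 24 + 8·4 − 2·18 = 24 + 32 − 36 = 20

20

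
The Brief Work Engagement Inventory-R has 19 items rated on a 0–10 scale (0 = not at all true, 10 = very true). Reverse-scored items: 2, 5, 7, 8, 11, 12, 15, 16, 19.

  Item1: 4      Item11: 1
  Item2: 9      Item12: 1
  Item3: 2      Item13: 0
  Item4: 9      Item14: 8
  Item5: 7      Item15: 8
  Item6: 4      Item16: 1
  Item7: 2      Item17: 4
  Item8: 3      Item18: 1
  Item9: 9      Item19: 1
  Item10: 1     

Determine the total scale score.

99

Reverse-scored items use 10 − raw:
  item 2: 10 − 9 = 1
  item 5: 10 − 7 = 3
  item 7: 10 − 2 = 8
  item 8: 10 − 3 = 7
  item 11: 10 − 1 = 9
  item 12: 10 − 1 = 9
  item 15: 10 − 8 = 2
  item 16: 10 − 1 = 9
  item 19: 10 − 1 = 9
Scored items: 4, 1, 2, 9, 3, 4, 8, 7, 9, 1, 9, 9, 0, 8, 2, 9, 4, 1, 9
Total = 4 + 1 + 2 + 9 + 3 + 4 + 8 + 7 + 9 + 1 + 9 + 9 + 0 + 8 + 2 + 9 + 4 + 1 + 9 = 99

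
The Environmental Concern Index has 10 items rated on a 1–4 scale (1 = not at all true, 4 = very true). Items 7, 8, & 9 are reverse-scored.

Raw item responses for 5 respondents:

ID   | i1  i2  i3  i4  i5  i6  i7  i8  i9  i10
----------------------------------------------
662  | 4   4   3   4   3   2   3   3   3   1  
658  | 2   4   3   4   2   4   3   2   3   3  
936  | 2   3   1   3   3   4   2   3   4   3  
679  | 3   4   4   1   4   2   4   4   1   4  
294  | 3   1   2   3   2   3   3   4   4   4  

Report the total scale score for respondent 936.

Respondent 936 raw: 2, 3, 1, 3, 3, 4, 2, 3, 4, 3.
Reverse-coded (reverse-coded value = 5 − response):
  item 1: 2
  item 2: 3
  item 3: 1
  item 4: 3
  item 5: 3
  item 6: 4
  item 7: 5 − 2 = 3
  item 8: 5 − 3 = 2
  item 9: 5 − 4 = 1
  item 10: 3
Sum = 2 + 3 + 1 + 3 + 3 + 4 + 3 + 2 + 1 + 3 = 25

25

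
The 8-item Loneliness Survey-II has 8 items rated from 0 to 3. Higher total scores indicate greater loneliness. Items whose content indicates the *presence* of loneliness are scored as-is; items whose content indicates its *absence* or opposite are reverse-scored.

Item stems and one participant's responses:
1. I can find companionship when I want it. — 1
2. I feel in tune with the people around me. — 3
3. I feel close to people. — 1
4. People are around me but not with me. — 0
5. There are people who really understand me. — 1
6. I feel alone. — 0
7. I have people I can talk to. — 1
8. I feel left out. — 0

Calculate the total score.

Items 1, 2, 3, 5, 7 describe the absence/opposite of loneliness → reverse-score.
on a 0–3 scale, reversed = 3 − raw.
  item 1: 3 − 1 = 2
  item 2: 3 − 3 = 0
  item 3: 3 − 1 = 2
  item 4: 0
  item 5: 3 − 1 = 2
  item 6: 0
  item 7: 3 − 1 = 2
  item 8: 0
Total = 2 + 0 + 2 + 0 + 2 + 0 + 2 + 0 = 8

8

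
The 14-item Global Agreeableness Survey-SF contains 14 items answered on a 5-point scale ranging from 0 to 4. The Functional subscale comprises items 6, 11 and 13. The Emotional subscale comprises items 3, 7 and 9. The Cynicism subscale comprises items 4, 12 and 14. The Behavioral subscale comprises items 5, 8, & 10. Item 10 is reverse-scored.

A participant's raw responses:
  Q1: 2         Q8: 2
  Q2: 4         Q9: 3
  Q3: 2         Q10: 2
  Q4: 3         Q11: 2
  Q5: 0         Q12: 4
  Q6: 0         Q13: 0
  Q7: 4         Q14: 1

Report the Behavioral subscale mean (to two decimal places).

1.33

Behavioral items: 5, 8, 10.
Of these, item 10 is reverse-scored; on a 0–4 scale, reversed = 4 − raw.
  item 5: 0
  item 8: 2
  item 10: 4 − 2 = 2
Sum = 0 + 2 + 2 = 4
Mean = 4 / 3 = 1.33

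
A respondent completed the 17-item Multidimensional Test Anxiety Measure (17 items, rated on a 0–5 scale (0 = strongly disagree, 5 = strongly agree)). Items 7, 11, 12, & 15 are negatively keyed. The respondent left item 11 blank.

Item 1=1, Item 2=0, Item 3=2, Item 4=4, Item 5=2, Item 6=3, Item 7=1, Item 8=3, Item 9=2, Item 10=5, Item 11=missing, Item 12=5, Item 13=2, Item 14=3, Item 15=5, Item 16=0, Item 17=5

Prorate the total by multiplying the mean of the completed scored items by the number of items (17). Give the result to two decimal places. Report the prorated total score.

Reverse-coded (reversed = (0+5) − raw = 5 − raw):
  item 7: 5 − 1 = 4
  item 12: 5 − 5 = 0
  item 15: 5 − 5 = 0
Completed scored items (16 of 17): 1, 0, 2, 4, 2, 3, 4, 3, 2, 5, 0, 2, 3, 0, 0, 5; sum = 36.
Person mean = 36 / 16 ≈ 2.2500
Prorated total = (36 / 16) × 17 = 38.25 (to 2 dp)

38.25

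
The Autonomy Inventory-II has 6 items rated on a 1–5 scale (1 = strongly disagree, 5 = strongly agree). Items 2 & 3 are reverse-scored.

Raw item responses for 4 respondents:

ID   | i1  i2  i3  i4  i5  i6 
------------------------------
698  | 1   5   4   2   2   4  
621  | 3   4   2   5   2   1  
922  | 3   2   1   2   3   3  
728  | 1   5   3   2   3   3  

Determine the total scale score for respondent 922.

20

Respondent 922 raw: 3, 2, 1, 2, 3, 3.
Reverse-coded (reverse-coded value = 6 − response):
  item 1: 3
  item 2: 6 − 2 = 4
  item 3: 6 − 1 = 5
  item 4: 2
  item 5: 3
  item 6: 3
Sum = 3 + 4 + 5 + 2 + 3 + 3 = 20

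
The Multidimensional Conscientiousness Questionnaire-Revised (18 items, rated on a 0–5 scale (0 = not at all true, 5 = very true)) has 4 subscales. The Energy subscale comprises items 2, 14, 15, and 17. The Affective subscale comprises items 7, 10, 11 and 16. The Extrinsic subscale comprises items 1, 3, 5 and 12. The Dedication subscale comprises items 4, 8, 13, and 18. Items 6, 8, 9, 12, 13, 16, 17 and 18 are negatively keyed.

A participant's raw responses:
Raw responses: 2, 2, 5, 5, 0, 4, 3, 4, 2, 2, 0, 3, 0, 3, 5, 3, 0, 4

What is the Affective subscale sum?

Affective items: 7, 10, 11, 16.
Of these, item 16 is negatively keyed; on a 0–5 scale, reversed = 5 − raw.
  item 7: 3
  item 10: 2
  item 11: 0
  item 16: 5 − 3 = 2
Sum = 3 + 2 + 0 + 2 = 7

7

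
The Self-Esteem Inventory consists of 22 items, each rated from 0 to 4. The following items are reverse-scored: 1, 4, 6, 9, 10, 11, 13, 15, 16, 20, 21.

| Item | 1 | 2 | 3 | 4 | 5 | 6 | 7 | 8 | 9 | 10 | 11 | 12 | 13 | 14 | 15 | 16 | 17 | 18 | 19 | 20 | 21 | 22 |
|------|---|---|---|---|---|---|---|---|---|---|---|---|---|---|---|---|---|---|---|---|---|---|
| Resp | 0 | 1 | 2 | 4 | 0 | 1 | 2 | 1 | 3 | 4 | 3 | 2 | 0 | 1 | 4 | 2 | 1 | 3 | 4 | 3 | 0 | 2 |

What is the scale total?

Reverse-coded items (on a 0–4 scale, reversed = 4 − raw):
  item 1: 4 − 0 = 4
  item 4: 4 − 4 = 0
  item 6: 4 − 1 = 3
  item 9: 4 − 3 = 1
  item 10: 4 − 4 = 0
  item 11: 4 − 3 = 1
  item 13: 4 − 0 = 4
  item 15: 4 − 4 = 0
  item 16: 4 − 2 = 2
  item 20: 4 − 3 = 1
  item 21: 4 − 0 = 4
Scored items: 4, 1, 2, 0, 0, 3, 2, 1, 1, 0, 1, 2, 4, 1, 0, 2, 1, 3, 4, 1, 4, 2
Total = 4 + 1 + 2 + 0 + 0 + 3 + 2 + 1 + 1 + 0 + 1 + 2 + 4 + 1 + 0 + 2 + 1 + 3 + 4 + 1 + 4 + 2 = 39

39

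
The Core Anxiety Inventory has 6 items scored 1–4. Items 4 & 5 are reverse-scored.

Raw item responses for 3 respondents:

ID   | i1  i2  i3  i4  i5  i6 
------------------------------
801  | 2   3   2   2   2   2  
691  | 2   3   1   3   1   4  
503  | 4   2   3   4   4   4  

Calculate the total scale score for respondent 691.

Respondent 691 raw: 2, 3, 1, 3, 1, 4.
Reverse-coded (reversed = (1+4) − raw = 5 − raw):
  item 1: 2
  item 2: 3
  item 3: 1
  item 4: 5 − 3 = 2
  item 5: 5 − 1 = 4
  item 6: 4
Sum = 2 + 3 + 1 + 2 + 4 + 4 = 16

16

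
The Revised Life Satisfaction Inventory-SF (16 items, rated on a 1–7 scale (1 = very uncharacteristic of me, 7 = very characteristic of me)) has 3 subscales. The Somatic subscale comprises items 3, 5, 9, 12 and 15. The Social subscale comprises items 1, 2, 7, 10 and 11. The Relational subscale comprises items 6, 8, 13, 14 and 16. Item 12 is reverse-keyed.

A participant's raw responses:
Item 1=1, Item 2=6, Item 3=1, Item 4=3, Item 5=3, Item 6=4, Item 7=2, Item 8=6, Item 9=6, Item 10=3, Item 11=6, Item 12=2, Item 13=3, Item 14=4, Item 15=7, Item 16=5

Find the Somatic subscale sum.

Somatic items: 3, 5, 9, 12, 15.
Of these, item 12 is reverse-keyed; reverse-coded value = 8 − response.
  item 3: 1
  item 5: 3
  item 9: 6
  item 12: 8 − 2 = 6
  item 15: 7
Sum = 1 + 3 + 6 + 6 + 7 = 23

23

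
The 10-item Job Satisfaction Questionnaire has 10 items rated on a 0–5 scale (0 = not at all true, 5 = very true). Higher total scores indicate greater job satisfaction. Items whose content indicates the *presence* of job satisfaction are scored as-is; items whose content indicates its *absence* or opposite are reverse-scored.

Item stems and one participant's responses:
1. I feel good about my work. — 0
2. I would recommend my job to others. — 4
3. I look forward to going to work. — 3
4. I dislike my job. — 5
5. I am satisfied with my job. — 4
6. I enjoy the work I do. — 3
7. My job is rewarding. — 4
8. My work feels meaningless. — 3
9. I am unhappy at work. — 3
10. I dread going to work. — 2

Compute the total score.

Items 4, 8, 9, 10 describe the absence/opposite of job satisfaction → reverse-score.
reversed = (0+5) − raw = 5 − raw.
  item 1: 0
  item 2: 4
  item 3: 3
  item 4: 5 − 5 = 0
  item 5: 4
  item 6: 3
  item 7: 4
  item 8: 5 − 3 = 2
  item 9: 5 − 3 = 2
  item 10: 5 − 2 = 3
Total = 0 + 4 + 3 + 0 + 4 + 3 + 4 + 2 + 2 + 3 = 25

25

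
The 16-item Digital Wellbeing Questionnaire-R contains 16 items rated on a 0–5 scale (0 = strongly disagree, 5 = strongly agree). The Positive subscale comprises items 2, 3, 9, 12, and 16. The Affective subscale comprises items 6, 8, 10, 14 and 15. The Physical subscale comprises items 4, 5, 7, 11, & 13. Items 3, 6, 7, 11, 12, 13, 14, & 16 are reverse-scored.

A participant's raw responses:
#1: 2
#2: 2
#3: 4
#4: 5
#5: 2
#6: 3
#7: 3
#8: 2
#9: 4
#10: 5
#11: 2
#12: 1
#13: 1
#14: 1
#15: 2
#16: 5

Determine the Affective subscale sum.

15

Affective items: 6, 8, 10, 14, 15.
Of these, items 6 & 14 are reverse-scored; reverse-coded value = 5 − response.
  item 6: 5 − 3 = 2
  item 8: 2
  item 10: 5
  item 14: 5 − 1 = 4
  item 15: 2
Sum = 2 + 2 + 5 + 4 + 2 = 15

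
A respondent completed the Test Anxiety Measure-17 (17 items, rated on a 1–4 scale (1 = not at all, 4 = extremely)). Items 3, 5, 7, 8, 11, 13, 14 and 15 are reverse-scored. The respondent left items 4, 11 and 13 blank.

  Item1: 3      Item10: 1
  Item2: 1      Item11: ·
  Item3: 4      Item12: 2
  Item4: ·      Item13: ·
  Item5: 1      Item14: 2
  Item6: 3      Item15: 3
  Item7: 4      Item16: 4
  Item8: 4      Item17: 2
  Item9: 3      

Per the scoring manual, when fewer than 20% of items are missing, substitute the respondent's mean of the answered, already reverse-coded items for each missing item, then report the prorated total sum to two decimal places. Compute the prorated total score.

Reverse-coded (on a 1–4 scale, reversed = 5 − raw):
  item 3: 5 − 4 = 1
  item 5: 5 − 1 = 4
  item 7: 5 − 4 = 1
  item 8: 5 − 4 = 1
  item 14: 5 − 2 = 3
  item 15: 5 − 3 = 2
Completed scored items (14 of 17): 3, 1, 1, 4, 3, 1, 1, 3, 1, 2, 3, 2, 4, 2; sum = 31.
Person mean = 31 / 14 ≈ 2.2143
Prorated total = (31 / 14) × 17 = 37.64 (to 2 dp)

37.64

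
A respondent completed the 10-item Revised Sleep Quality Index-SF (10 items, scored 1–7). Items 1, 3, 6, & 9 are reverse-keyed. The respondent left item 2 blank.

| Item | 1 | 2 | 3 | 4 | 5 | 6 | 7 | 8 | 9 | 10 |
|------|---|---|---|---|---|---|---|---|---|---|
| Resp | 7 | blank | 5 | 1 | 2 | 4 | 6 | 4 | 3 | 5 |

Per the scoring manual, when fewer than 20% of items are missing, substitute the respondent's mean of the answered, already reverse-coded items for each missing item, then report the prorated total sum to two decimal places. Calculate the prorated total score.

34.44

Reverse-coded (reverse-coded value = 8 − response):
  item 1: 8 − 7 = 1
  item 3: 8 − 5 = 3
  item 6: 8 − 4 = 4
  item 9: 8 − 3 = 5
Completed scored items (9 of 10): 1, 3, 1, 2, 4, 6, 4, 5, 5; sum = 31.
Person mean = 31 / 9 ≈ 3.4444
Prorated total = (31 / 9) × 10 = 34.44 (to 2 dp)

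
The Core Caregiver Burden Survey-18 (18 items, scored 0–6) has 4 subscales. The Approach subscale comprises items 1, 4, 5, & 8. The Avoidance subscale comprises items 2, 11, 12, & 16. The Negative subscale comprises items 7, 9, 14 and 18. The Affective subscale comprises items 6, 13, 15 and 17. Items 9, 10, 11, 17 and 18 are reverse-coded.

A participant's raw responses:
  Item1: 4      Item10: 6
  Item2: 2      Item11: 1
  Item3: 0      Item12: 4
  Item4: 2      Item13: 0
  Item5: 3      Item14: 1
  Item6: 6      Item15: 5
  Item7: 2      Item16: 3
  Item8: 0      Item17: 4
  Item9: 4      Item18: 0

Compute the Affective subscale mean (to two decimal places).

3.25

Affective items: 6, 13, 15, 17.
Of these, item 17 is reverse-coded; reversed = (0+6) − raw = 6 − raw.
  item 6: 6
  item 13: 0
  item 15: 5
  item 17: 6 − 4 = 2
Sum = 6 + 0 + 5 + 2 = 13
Mean = 13 / 4 = 3.25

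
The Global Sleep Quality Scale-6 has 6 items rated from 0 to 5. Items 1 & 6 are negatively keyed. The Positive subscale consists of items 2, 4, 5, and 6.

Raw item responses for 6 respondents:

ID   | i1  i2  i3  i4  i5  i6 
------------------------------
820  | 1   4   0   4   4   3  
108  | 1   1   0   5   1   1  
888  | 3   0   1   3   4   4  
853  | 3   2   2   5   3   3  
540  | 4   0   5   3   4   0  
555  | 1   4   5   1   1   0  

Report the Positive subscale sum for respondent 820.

14

Respondent 820 raw: 1, 4, 0, 4, 4, 3.
Positive items: 2, 4, 5, 6.
Reverse-coded (reverse-coded value = 5 − response):
  item 2: 4
  item 4: 4
  item 5: 4
  item 6: 5 − 3 = 2
Sum = 4 + 4 + 4 + 2 = 14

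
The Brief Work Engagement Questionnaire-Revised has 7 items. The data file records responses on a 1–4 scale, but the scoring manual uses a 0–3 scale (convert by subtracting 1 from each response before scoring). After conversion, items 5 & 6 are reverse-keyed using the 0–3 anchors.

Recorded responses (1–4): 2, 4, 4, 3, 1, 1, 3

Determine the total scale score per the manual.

17

Convert to 0–3: 1, 3, 3, 2, 0, 0, 2
Reverse-coded (reverse-coded value = 3 − response):
  item 5: 3 − 0 = 3
  item 6: 3 − 0 = 3
Scored: 1, 3, 3, 2, 3, 3, 2
Total = 17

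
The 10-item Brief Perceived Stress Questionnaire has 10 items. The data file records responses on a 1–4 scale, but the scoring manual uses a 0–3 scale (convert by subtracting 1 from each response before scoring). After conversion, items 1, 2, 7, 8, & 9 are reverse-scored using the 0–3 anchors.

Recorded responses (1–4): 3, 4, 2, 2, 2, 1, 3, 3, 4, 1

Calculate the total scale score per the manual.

6

Convert to 0–3: 2, 3, 1, 1, 1, 0, 2, 2, 3, 0
Reverse-coded (on a 0–3 scale, reversed = 3 − raw):
  item 1: 3 − 2 = 1
  item 2: 3 − 3 = 0
  item 7: 3 − 2 = 1
  item 8: 3 − 2 = 1
  item 9: 3 − 3 = 0
Scored: 1, 0, 1, 1, 1, 0, 1, 1, 0, 0
Total = 6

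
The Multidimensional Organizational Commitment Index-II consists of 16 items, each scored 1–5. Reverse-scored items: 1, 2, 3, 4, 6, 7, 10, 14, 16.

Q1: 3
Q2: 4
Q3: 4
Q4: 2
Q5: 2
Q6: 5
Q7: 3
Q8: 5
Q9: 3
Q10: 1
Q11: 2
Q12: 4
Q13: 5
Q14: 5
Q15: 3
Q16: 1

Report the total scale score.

Raw sum = 52. Reverse-scored items: 1, 2, 3, 4, 6, 7, 10, 14, 16; their raw sum = 28.
Each reversal replaces raw with 6 − raw, changing the total by 6 − 2·raw per item.
Total = 52 + 9·6 − 2·28 = 52 + 54 − 56 = 50

50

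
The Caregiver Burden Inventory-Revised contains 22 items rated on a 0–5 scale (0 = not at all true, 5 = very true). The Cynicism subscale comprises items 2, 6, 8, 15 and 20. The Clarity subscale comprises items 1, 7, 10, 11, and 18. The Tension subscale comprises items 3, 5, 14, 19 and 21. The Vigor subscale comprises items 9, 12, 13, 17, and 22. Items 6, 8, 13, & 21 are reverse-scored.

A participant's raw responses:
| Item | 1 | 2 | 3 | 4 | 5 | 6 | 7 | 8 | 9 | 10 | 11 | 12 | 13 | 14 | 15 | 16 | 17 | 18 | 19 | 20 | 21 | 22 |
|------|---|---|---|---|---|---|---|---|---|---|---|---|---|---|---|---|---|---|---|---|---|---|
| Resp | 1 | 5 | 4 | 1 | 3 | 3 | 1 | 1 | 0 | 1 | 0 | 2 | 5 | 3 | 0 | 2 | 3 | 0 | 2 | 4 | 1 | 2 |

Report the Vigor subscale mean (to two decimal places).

1.40

Vigor items: 9, 12, 13, 17, 22.
Of these, item 13 is reverse-scored; reversed = (0+5) − raw = 5 − raw.
  item 9: 0
  item 12: 2
  item 13: 5 − 5 = 0
  item 17: 3
  item 22: 2
Sum = 0 + 2 + 0 + 3 + 2 = 7
Mean = 7 / 5 = 1.40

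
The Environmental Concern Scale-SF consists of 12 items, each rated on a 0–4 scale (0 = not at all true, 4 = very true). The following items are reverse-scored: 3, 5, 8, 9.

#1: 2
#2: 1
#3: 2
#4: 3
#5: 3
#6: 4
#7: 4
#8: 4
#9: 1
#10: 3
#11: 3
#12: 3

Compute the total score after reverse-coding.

29

Raw sum = 33. Reverse-scored items: 3, 5, 8, 9; their raw sum = 10.
Each reversal replaces raw with 4 − raw, changing the total by 4 − 2·raw per item.
Total = 33 + 4·4 − 2·10 = 33 + 16 − 20 = 29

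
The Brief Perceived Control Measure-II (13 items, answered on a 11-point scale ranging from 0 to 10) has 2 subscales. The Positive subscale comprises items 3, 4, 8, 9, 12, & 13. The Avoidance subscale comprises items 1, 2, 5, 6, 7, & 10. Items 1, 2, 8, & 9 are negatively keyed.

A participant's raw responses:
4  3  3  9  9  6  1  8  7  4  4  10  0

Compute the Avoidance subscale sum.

33

Avoidance items: 1, 2, 5, 6, 7, 10.
Of these, items 1 and 2 are negatively keyed; reverse-coded value = 10 − response.
  item 1: 10 − 4 = 6
  item 2: 10 − 3 = 7
  item 5: 9
  item 6: 6
  item 7: 1
  item 10: 4
Sum = 6 + 7 + 9 + 6 + 1 + 4 = 33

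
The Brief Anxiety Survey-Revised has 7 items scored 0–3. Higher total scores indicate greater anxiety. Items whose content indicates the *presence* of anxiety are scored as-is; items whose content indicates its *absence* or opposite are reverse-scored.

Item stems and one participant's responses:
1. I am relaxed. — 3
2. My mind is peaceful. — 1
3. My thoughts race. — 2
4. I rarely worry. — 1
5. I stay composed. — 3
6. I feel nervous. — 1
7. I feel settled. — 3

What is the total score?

Items 1, 2, 4, 5, 7 describe the absence/opposite of anxiety → reverse-score.
on a 0–3 scale, reversed = 3 − raw.
  item 1: 3 − 3 = 0
  item 2: 3 − 1 = 2
  item 3: 2
  item 4: 3 − 1 = 2
  item 5: 3 − 3 = 0
  item 6: 1
  item 7: 3 − 3 = 0
Total = 0 + 2 + 2 + 2 + 0 + 1 + 0 = 7

7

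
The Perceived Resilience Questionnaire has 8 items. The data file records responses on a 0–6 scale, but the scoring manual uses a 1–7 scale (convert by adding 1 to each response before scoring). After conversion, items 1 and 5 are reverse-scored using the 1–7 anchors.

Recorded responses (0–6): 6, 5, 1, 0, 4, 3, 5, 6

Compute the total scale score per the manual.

30

Convert to 1–7: 7, 6, 2, 1, 5, 4, 6, 7
Reverse-coded (on a 1–7 scale, reversed = 8 − raw):
  item 1: 8 − 7 = 1
  item 5: 8 − 5 = 3
Scored: 1, 6, 2, 1, 3, 4, 6, 7
Total = 30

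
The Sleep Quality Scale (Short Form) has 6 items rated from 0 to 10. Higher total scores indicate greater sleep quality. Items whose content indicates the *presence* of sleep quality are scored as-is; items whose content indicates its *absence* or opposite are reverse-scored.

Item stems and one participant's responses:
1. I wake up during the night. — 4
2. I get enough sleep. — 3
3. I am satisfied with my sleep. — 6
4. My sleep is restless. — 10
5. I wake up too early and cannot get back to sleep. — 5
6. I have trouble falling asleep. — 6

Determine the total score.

Items 1, 4, 5, 6 describe the absence/opposite of sleep quality → reverse-score.
reverse-coded value = 10 − response.
  item 1: 10 − 4 = 6
  item 2: 3
  item 3: 6
  item 4: 10 − 10 = 0
  item 5: 10 − 5 = 5
  item 6: 10 − 6 = 4
Total = 6 + 3 + 6 + 0 + 5 + 4 = 24

24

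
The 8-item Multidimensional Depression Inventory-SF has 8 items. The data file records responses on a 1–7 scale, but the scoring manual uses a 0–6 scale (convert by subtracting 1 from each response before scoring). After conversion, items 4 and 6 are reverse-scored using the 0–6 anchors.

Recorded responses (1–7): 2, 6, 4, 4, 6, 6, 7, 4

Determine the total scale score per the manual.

Convert to 0–6: 1, 5, 3, 3, 5, 5, 6, 3
Reverse-coded (on a 0–6 scale, reversed = 6 − raw):
  item 4: 6 − 3 = 3
  item 6: 6 − 5 = 1
Scored: 1, 5, 3, 3, 5, 1, 6, 3
Total = 27

27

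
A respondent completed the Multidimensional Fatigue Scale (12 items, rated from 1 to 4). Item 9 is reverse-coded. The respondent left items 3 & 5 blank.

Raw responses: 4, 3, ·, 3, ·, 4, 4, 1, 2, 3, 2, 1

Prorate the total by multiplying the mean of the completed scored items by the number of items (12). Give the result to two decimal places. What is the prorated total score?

33.60

Reverse-coded (reversed = (1+4) − raw = 5 − raw):
  item 9: 5 − 2 = 3
Completed scored items (10 of 12): 4, 3, 3, 4, 4, 1, 3, 3, 2, 1; sum = 28.
Person mean = 28 / 10 ≈ 2.8000
Prorated total = (28 / 10) × 12 = 33.60 (to 2 dp)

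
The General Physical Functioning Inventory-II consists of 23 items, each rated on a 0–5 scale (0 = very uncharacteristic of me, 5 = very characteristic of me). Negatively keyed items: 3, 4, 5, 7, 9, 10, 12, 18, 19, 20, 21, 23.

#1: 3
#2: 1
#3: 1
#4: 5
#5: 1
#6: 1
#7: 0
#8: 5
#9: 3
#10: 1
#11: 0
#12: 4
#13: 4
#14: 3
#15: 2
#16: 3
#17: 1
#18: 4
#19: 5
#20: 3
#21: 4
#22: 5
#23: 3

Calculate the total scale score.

Apply reverse scoring (on a 0–5 scale, reversed = 5 − raw):
  item 3: 5 − 1 = 4
  item 4: 5 − 5 = 0
  item 5: 5 − 1 = 4
  item 7: 5 − 0 = 5
  item 9: 5 − 3 = 2
  item 10: 5 − 1 = 4
  item 12: 5 − 4 = 1
  item 18: 5 − 4 = 1
  item 19: 5 − 5 = 0
  item 20: 5 − 3 = 2
  item 21: 5 − 4 = 1
  item 23: 5 − 3 = 2
After reverse-coding: 3, 1, 4, 0, 4, 1, 5, 5, 2, 4, 0, 1, 4, 3, 2, 3, 1, 1, 0, 2, 1, 5, 2
Total = 3 + 1 + 4 + 0 + 4 + 1 + 5 + 5 + 2 + 4 + 0 + 1 + 4 + 3 + 2 + 3 + 1 + 1 + 0 + 2 + 1 + 5 + 2 = 54

54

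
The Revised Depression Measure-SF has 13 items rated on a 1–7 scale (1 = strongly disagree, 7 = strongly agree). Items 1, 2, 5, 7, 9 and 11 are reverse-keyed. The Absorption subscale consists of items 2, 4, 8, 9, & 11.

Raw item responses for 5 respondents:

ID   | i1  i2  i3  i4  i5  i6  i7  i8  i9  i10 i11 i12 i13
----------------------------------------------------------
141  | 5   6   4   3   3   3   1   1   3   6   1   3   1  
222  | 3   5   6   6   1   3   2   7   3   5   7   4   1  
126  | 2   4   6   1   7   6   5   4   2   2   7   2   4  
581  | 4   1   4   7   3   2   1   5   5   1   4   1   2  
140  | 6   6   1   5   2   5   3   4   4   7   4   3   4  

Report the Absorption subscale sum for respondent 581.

Respondent 581 raw: 4, 1, 4, 7, 3, 2, 1, 5, 5, 1, 4, 1, 2.
Absorption items: 2, 4, 8, 9, 11.
Reverse-coded (on a 1–7 scale, reversed = 8 − raw):
  item 2: 8 − 1 = 7
  item 4: 7
  item 8: 5
  item 9: 8 − 5 = 3
  item 11: 8 − 4 = 4
Sum = 7 + 7 + 5 + 3 + 4 = 26

26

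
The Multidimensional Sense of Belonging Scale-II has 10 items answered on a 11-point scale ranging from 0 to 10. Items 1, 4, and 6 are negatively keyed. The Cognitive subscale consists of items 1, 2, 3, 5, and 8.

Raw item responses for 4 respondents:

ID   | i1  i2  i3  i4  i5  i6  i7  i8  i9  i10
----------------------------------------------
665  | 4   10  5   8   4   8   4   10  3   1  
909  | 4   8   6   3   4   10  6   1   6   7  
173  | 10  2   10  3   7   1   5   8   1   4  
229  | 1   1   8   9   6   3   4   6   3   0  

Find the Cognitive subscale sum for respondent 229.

Respondent 229 raw: 1, 1, 8, 9, 6, 3, 4, 6, 3, 0.
Cognitive items: 1, 2, 3, 5, 8.
Reverse-coded (reverse-coded value = 10 − response):
  item 1: 10 − 1 = 9
  item 2: 1
  item 3: 8
  item 5: 6
  item 8: 6
Sum = 9 + 1 + 8 + 6 + 6 = 30

30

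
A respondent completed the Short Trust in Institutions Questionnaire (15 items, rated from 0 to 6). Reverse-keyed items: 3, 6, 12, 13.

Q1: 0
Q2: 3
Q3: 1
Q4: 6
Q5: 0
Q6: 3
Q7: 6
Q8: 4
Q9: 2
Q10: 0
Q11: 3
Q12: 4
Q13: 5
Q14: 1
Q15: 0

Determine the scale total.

36

Apply reverse scoring (reverse-coded value = 6 − response):
  item 3: 6 − 1 = 5
  item 6: 6 − 3 = 3
  item 12: 6 − 4 = 2
  item 13: 6 − 5 = 1
After reverse-coding: 0, 3, 5, 6, 0, 3, 6, 4, 2, 0, 3, 2, 1, 1, 0
Total = 0 + 3 + 5 + 6 + 0 + 3 + 6 + 4 + 2 + 0 + 3 + 2 + 1 + 1 + 0 = 36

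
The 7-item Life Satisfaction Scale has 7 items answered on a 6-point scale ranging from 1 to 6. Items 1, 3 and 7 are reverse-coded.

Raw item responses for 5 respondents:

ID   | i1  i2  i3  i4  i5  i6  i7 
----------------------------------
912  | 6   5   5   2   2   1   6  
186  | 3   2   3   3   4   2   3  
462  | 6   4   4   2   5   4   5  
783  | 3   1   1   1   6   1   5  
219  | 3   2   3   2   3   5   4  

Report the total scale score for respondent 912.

Respondent 912 raw: 6, 5, 5, 2, 2, 1, 6.
Reverse-coded (reversed = (1+6) − raw = 7 − raw):
  item 1: 7 − 6 = 1
  item 2: 5
  item 3: 7 − 5 = 2
  item 4: 2
  item 5: 2
  item 6: 1
  item 7: 7 − 6 = 1
Sum = 1 + 5 + 2 + 2 + 2 + 1 + 1 = 14

14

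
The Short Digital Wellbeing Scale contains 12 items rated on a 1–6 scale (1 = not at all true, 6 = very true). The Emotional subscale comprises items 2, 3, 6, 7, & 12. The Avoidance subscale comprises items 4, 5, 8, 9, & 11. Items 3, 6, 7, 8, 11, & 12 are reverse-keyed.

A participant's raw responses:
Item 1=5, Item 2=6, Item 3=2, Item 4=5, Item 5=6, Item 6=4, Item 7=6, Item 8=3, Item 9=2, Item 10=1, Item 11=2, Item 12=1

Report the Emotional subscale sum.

21

Emotional items: 2, 3, 6, 7, 12.
Of these, items 3, 6, 7 and 12 are reverse-keyed; on a 1–6 scale, reversed = 7 − raw.
  item 2: 6
  item 3: 7 − 2 = 5
  item 6: 7 − 4 = 3
  item 7: 7 − 6 = 1
  item 12: 7 − 1 = 6
Sum = 6 + 5 + 3 + 1 + 6 = 21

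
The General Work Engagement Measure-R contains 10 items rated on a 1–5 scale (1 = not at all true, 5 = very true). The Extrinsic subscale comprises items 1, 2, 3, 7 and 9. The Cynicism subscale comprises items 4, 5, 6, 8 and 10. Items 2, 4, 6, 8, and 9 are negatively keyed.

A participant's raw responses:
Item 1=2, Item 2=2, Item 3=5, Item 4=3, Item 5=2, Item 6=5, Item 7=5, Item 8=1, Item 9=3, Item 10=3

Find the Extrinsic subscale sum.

19

Extrinsic items: 1, 2, 3, 7, 9.
Of these, items 2 and 9 are negatively keyed; reverse-coded value = 6 − response.
  item 1: 2
  item 2: 6 − 2 = 4
  item 3: 5
  item 7: 5
  item 9: 6 − 3 = 3
Sum = 2 + 4 + 5 + 5 + 3 = 19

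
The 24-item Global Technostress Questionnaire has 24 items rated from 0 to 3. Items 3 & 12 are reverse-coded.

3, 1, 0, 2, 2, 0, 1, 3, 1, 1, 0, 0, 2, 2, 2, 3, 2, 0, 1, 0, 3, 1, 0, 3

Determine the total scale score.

Raw sum = 33. Reverse-coded items: 3, 12; their raw sum = 0.
Each reversal replaces raw with 3 − raw, changing the total by 3 − 2·raw per item.
Total = 33 + 2·3 − 2·0 = 33 + 6 − 0 = 39

39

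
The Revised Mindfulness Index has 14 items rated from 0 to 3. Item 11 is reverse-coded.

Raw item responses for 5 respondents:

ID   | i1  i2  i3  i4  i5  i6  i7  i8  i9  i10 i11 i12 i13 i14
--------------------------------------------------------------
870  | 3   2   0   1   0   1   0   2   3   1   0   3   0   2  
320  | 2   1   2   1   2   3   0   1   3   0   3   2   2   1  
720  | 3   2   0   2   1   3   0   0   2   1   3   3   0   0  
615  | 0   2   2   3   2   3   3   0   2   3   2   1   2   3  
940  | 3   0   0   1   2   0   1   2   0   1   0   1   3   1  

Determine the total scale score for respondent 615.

Respondent 615 raw: 0, 2, 2, 3, 2, 3, 3, 0, 2, 3, 2, 1, 2, 3.
Reverse-coded (reversed = (0+3) − raw = 3 − raw):
  item 1: 0
  item 2: 2
  item 3: 2
  item 4: 3
  item 5: 2
  item 6: 3
  item 7: 3
  item 8: 0
  item 9: 2
  item 10: 3
  item 11: 3 − 2 = 1
  item 12: 1
  item 13: 2
  item 14: 3
Sum = 0 + 2 + 2 + 3 + 2 + 3 + 3 + 0 + 2 + 3 + 1 + 1 + 2 + 3 = 27

27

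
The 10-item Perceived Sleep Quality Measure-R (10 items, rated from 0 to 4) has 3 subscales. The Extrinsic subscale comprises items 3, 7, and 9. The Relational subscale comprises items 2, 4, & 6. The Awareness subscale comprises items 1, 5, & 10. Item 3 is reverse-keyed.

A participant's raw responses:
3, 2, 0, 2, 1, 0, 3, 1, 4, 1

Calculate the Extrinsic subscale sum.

11

Extrinsic items: 3, 7, 9.
Of these, item 3 is reverse-keyed; on a 0–4 scale, reversed = 4 − raw.
  item 3: 4 − 0 = 4
  item 7: 3
  item 9: 4
Sum = 4 + 3 + 4 = 11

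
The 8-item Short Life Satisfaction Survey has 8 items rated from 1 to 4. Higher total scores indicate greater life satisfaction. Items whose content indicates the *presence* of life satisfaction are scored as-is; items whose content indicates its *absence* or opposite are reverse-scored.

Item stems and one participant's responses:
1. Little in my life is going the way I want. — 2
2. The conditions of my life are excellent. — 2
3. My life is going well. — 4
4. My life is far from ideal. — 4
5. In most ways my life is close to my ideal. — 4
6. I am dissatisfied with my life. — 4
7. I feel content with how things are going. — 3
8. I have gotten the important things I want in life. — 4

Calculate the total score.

22

Items 1, 4, 6 describe the absence/opposite of life satisfaction → reverse-score.
on a 1–4 scale, reversed = 5 − raw.
  item 1: 5 − 2 = 3
  item 2: 2
  item 3: 4
  item 4: 5 − 4 = 1
  item 5: 4
  item 6: 5 − 4 = 1
  item 7: 3
  item 8: 4
Total = 3 + 2 + 4 + 1 + 4 + 1 + 3 + 4 = 22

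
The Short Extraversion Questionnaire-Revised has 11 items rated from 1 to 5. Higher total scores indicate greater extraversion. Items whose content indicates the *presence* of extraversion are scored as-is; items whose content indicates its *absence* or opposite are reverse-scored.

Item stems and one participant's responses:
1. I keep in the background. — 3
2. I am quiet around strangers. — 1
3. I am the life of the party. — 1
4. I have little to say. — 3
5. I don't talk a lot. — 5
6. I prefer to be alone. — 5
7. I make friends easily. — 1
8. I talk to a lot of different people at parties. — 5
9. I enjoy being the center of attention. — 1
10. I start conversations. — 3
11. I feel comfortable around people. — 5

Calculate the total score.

Items 1, 2, 4, 5, 6 describe the absence/opposite of extraversion → reverse-score.
reverse-coded value = 6 − response.
  item 1: 6 − 3 = 3
  item 2: 6 − 1 = 5
  item 3: 1
  item 4: 6 − 3 = 3
  item 5: 6 − 5 = 1
  item 6: 6 − 5 = 1
  item 7: 1
  item 8: 5
  item 9: 1
  item 10: 3
  item 11: 5
Total = 3 + 5 + 1 + 3 + 1 + 1 + 1 + 5 + 1 + 3 + 5 = 29

29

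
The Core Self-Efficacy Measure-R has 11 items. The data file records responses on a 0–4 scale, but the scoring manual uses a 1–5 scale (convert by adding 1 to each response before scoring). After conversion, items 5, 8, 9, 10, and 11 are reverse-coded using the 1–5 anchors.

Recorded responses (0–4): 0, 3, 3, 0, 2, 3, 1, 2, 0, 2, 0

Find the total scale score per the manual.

Convert to 1–5: 1, 4, 4, 1, 3, 4, 2, 3, 1, 3, 1
Reverse-coded (reversed = (1+5) − raw = 6 − raw):
  item 5: 6 − 3 = 3
  item 8: 6 − 3 = 3
  item 9: 6 − 1 = 5
  item 10: 6 − 3 = 3
  item 11: 6 − 1 = 5
Scored: 1, 4, 4, 1, 3, 4, 2, 3, 5, 3, 5
Total = 35

35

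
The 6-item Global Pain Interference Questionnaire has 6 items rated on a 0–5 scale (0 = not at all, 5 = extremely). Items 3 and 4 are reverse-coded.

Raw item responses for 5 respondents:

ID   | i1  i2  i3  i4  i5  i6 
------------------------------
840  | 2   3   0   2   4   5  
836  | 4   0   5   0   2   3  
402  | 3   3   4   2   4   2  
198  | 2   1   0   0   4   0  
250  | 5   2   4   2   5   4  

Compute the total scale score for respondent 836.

Respondent 836 raw: 4, 0, 5, 0, 2, 3.
Reverse-coded (reversed = (0+5) − raw = 5 − raw):
  item 1: 4
  item 2: 0
  item 3: 5 − 5 = 0
  item 4: 5 − 0 = 5
  item 5: 2
  item 6: 3
Sum = 4 + 0 + 0 + 5 + 2 + 3 = 14

14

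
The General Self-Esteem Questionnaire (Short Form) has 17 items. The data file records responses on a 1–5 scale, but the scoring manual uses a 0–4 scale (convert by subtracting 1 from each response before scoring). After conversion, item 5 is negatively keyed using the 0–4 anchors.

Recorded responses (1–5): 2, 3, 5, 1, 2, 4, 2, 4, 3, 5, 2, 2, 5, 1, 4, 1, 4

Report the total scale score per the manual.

35

Convert to 0–4: 1, 2, 4, 0, 1, 3, 1, 3, 2, 4, 1, 1, 4, 0, 3, 0, 3
Reverse-coded (reversed = (0+4) − raw = 4 − raw):
  item 5: 4 − 1 = 3
Scored: 1, 2, 4, 0, 3, 3, 1, 3, 2, 4, 1, 1, 4, 0, 3, 0, 3
Total = 35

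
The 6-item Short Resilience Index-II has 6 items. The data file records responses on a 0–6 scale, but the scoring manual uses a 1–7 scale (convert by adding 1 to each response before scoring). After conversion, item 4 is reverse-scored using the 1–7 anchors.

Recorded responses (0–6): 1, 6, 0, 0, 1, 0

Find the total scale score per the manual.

20

Convert to 1–7: 2, 7, 1, 1, 2, 1
Reverse-coded (on a 1–7 scale, reversed = 8 − raw):
  item 4: 8 − 1 = 7
Scored: 2, 7, 1, 7, 2, 1
Total = 20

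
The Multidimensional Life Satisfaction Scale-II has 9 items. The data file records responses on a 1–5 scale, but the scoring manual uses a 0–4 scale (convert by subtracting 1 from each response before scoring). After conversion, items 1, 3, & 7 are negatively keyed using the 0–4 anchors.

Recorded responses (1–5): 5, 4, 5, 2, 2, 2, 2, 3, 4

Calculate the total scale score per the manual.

Convert to 0–4: 4, 3, 4, 1, 1, 1, 1, 2, 3
Reverse-coded (reverse-coded value = 4 − response):
  item 1: 4 − 4 = 0
  item 3: 4 − 4 = 0
  item 7: 4 − 1 = 3
Scored: 0, 3, 0, 1, 1, 1, 3, 2, 3
Total = 14

14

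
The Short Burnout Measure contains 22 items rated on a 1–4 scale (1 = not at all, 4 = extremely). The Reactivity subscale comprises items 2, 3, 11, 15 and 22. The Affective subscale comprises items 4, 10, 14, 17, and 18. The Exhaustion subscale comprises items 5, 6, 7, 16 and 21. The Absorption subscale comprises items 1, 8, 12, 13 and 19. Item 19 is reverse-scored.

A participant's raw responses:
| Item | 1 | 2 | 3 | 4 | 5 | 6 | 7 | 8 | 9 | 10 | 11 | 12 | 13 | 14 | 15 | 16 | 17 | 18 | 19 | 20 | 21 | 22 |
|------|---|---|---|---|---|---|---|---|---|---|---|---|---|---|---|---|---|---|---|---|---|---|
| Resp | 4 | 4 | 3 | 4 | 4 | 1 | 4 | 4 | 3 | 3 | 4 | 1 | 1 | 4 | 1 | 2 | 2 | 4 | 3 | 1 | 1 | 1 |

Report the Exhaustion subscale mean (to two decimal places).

2.40

Exhaustion items: 5, 6, 7, 16, 21.
  item 5: 4
  item 6: 1
  item 7: 4
  item 16: 2
  item 21: 1
Sum = 4 + 1 + 4 + 2 + 1 = 12
Mean = 12 / 5 = 2.40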